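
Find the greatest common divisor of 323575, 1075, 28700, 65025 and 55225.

gcd(323575, 1075): 323575 = 301·1075 + 0 → 1075
gcd(1075, 28700): 28700 = 26·1075 + 750; 1075 = 1·750 + 325; 750 = 2·325 + 100; 325 = 3·100 + 25; 100 = 4·25 + 0 → 25
gcd(25, 65025): 65025 = 2601·25 + 0 → 25
gcd(25, 55225): 55225 = 2209·25 + 0 → 25

25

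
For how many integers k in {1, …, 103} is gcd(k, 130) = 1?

39

Prime factors of 130: 2, 5, 13. Count integers ≤ 103 divisible by none of them.
By inclusion–exclusion: 103 − ⌊103/2⌋ − ⌊103/5⌋ − ⌊103/13⌋ + ⌊103/10⌋ + ⌊103/26⌋ + ⌊103/65⌋ − ⌊103/130⌋ = 39.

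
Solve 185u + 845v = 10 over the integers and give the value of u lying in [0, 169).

64

Reduce mod 845: 185u ≡ 10 (mod 845). With g = gcd(185, 845) = 5 dividing 10, divide through: 37u ≡ 2 (mod 169).
Since gcd(37, 169) = 1, u ≡ 2·(37)⁻¹ ≡ 64 (mod 169). Smallest non-negative: 64.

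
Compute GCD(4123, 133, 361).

19

gcd(4123, 133): 4123 = 31·133 + 0 → 133
gcd(133, 361): 361 = 2·133 + 95; 133 = 1·95 + 38; 95 = 2·38 + 19; 38 = 2·19 + 0 → 19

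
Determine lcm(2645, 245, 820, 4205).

17875640020

lcm(2645, 245) = 2645·245/gcd = 648025/5 = 129605
lcm(129605, 820) = 129605·820/gcd = 106276100/5 = 21255220
lcm(21255220, 4205) = 21255220·4205/gcd = 89378200100/5 = 17875640020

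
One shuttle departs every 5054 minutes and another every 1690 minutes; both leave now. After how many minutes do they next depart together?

gcd first: 5054 = 2·1690 + 1674; 1690 = 1·1674 + 16; 1674 = 104·16 + 10; 16 = 1·10 + 6; 10 = 1·6 + 4; 6 = 1·4 + 2; 4 = 2·2 + 0 → gcd = 2
lcm = 5054·1690/gcd = 8541260/2 = 4270630

4270630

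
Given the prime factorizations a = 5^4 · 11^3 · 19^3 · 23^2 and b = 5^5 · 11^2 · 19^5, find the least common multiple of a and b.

5448183843128125

max exponent per prime: 5^5 · 11^3 · 19^5 · 23^2 = 5448183843128125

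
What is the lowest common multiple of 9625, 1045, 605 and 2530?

92534750

9625 = 5³ · 7 · 11; 1045 = 5 · 11 · 19; 605 = 5 · 11²; 2530 = 2 · 5 · 11 · 23
lcm takes max exponent of each prime: 2 · 5³ · 7 · 11² · 19 · 23 = 92534750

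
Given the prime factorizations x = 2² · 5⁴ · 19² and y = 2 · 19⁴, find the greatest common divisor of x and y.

min exponent per shared prime: 2 · 19² = 722

722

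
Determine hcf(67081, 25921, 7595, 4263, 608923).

49

gcd(67081, 25921): 67081 = 2·25921 + 15239; 25921 = 1·15239 + 10682; 15239 = 1·10682 + 4557; 10682 = 2·4557 + 1568; 4557 = 2·1568 + 1421; 1568 = 1·1421 + 147; 1421 = 9·147 + 98; 147 = 1·98 + 49; 98 = 2·49 + 0 → 49
gcd(49, 7595): 7595 = 155·49 + 0 → 49
gcd(49, 4263): 4263 = 87·49 + 0 → 49
gcd(49, 608923): 608923 = 12427·49 + 0 → 49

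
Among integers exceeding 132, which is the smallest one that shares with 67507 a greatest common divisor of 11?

143

67507 = 11·6137. Any k with gcd(k, 67507) = 11 is a multiple of 11, say 11s, with s coprime to 6137.
Need s > 132/11, so s ≥ 13. First s ≥ 13 with gcd(s, 6137) = 1 is s = 13. Thus k = 11·13 = 143.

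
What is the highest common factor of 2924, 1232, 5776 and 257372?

2924 = 2² · 17 · 43; 1232 = 2⁴ · 7 · 11; 5776 = 2⁴ · 19²; 257372 = 2² · 37² · 47
gcd takes min exponent of each prime: 2² = 4

4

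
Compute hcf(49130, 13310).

49130 = 2 · 5 · 17³
13310 = 2 · 5 · 11³
Common: 2 · 5 = 10

10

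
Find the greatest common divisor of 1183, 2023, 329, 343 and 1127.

gcd(1183, 2023): 2023 = 1·1183 + 840; 1183 = 1·840 + 343; 840 = 2·343 + 154; 343 = 2·154 + 35; 154 = 4·35 + 14; 35 = 2·14 + 7; 14 = 2·7 + 0 → 7
gcd(7, 329): 329 = 47·7 + 0 → 7
gcd(7, 343): 343 = 49·7 + 0 → 7
gcd(7, 1127): 1127 = 161·7 + 0 → 7

7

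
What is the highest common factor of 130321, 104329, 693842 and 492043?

361

gcd(130321, 104329): 130321 = 1·104329 + 25992; 104329 = 4·25992 + 361; 25992 = 72·361 + 0 → 361
gcd(361, 693842): 693842 = 1922·361 + 0 → 361
gcd(361, 492043): 492043 = 1363·361 + 0 → 361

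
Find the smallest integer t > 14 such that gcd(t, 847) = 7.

Multiples of 7 above 14: 7·3, 7·4, … . Need the cofactor coprime to 847/7 = 121.
Checking s = 3, 4, … the first with gcd(s, 121) = 1 is s = 3, giving 21.

21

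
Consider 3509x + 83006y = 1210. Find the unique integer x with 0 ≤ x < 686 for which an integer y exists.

24

Euclid: 83006 = 23·3509 + 2299; 3509 = 1·2299 + 1210; 2299 = 1·1210 + 1089; 1210 = 1·1089 + 121; 1089 = 9·121 + 0 → gcd = 121; 1210 = 121·10.
Back-substitution yields 3509·(71) + 83006·(-3) = 121, so one solution is x = 71·10 = 710, y = -3·10 = -30.
Solutions in x differ by 83006/121 = 686; the one in [0, 686) is 710 mod 686 = 24.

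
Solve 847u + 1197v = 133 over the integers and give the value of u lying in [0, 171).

133

gcd(847, 1197) = 7 (Euclid: 1197 = 1·847 + 350; 847 = 2·350 + 147; 350 = 2·147 + 56; 147 = 2·56 + 35; 56 = 1·35 + 21; 35 = 1·21 + 14; 21 = 1·14 + 7; 14 = 2·7 + 0), and 7 | 133.
Extended Euclid: 847·(-65) + 1197·(46) = 7. Scale by 19: u₀ = -1235.
General solution u = u₀ + 171t; reducing mod 171 gives u = 133 (and v = -94).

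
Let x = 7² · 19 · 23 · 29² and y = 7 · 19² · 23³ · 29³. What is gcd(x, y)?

2572619

min exponent per shared prime: 7 · 19 · 23 · 29² = 2572619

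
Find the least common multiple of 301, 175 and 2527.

2716525

301 = 7 · 43; 175 = 5² · 7; 2527 = 7 · 19²
lcm takes max exponent of each prime: 5² · 7 · 19² · 43 = 2716525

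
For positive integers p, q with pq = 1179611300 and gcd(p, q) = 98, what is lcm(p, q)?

12036850

gcd·lcm = product, so lcm = 1179611300/98 = 12036850.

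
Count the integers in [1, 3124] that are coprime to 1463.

2305

Prime factors of 1463: 7, 11, 19. Count integers ≤ 3124 divisible by none of them.
By inclusion–exclusion: 3124 − ⌊3124/7⌋ − ⌊3124/11⌋ − ⌊3124/19⌋ + ⌊3124/77⌋ + ⌊3124/133⌋ + ⌊3124/209⌋ − ⌊3124/1463⌋ = 2305.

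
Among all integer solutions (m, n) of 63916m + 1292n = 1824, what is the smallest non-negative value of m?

gcd(63916, 1292) = 76 (Euclid: 63916 = 49·1292 + 608; 1292 = 2·608 + 76; 608 = 8·76 + 0), and 76 | 1824.
Extended Euclid: 63916·(-2) + 1292·(99) = 76. Scale by 24: m₀ = -48.
General solution m = m₀ + 17t; reducing mod 17 gives m = 3 (and n = -147).

3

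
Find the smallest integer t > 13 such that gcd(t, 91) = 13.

26

91 = 13·7. Any t with gcd(t, 91) = 13 is a multiple of 13, say 13s, with s coprime to 7.
Need s > 13/13, so s ≥ 2. First s ≥ 2 with gcd(s, 7) = 1 is s = 2. Thus t = 13·2 = 26.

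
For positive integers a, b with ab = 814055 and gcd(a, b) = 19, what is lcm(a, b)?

42845

Since gcd(a,b)·lcm(a,b) = ab, lcm = 814055/19 = 42845.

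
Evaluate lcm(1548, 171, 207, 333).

1548 = 2² · 3² · 43; 171 = 3² · 19; 207 = 3² · 23; 333 = 3² · 37
lcm takes max exponent of each prime: 2² · 3² · 19 · 23 · 37 · 43 = 25029612

25029612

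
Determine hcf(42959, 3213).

119

Euclid: 42959 = 13·3213 + 1190; 3213 = 2·1190 + 833; 1190 = 1·833 + 357; 833 = 2·357 + 119; 357 = 3·119 + 0. Last nonzero remainder: 119.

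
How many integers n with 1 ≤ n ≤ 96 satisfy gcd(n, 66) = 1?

66 = 2·3·11. Inclusion–exclusion on these primes:
96 − ⌊96/2⌋ − ⌊96/3⌋ − ⌊96/11⌋ + ⌊96/6⌋ + ⌊96/22⌋ + ⌊96/33⌋ − ⌊96/66⌋ = 29

29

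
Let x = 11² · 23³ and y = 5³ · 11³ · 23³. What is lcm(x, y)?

max exponent per prime: 5³ · 11³ · 23³ = 2024284625

2024284625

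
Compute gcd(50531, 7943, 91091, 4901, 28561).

169

gcd(50531, 7943): 50531 = 6·7943 + 2873; 7943 = 2·2873 + 2197; 2873 = 1·2197 + 676; 2197 = 3·676 + 169; 676 = 4·169 + 0 → 169
gcd(169, 91091): 91091 = 539·169 + 0 → 169
gcd(169, 4901): 4901 = 29·169 + 0 → 169
gcd(169, 28561): 28561 = 169·169 + 0 → 169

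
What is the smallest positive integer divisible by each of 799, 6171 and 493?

8411073

799 = 17 · 47; 6171 = 3 · 11² · 17; 493 = 17 · 29
lcm takes max exponent of each prime: 3 · 11² · 17 · 29 · 47 = 8411073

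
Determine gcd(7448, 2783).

1

7448 = 2³ · 7² · 19
2783 = 11² · 23
Common: 1 = 1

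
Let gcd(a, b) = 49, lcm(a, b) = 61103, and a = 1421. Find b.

Using ab = gcd(a,b)·lcm(a,b) = 49·61103 = 2994047, we get b = 2994047/1421 = 2107.

2107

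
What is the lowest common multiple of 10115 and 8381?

gcd first: 10115 = 1·8381 + 1734; 8381 = 4·1734 + 1445; 1734 = 1·1445 + 289; 1445 = 5·289 + 0 → gcd = 289
lcm = 10115·8381/gcd = 84773815/289 = 293335

293335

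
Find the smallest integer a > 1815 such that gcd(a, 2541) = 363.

Multiples of 363 above 1815: 363·6, 363·7, … . Need the cofactor coprime to 2541/363 = 7.
Checking s = 6, 7, … the first with gcd(s, 7) = 1 is s = 6, giving 2178.

2178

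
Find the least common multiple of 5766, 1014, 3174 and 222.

lcm(5766, 1014) = 5766·1014/gcd = 5846724/6 = 974454
lcm(974454, 3174) = 974454·3174/gcd = 3092916996/6 = 515486166
lcm(515486166, 222) = 515486166·222/gcd = 114437928852/6 = 19072988142

19072988142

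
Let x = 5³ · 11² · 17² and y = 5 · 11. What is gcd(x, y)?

min exponent per shared prime: 5 · 11 = 55

55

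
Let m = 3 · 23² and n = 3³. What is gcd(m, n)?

min exponent per shared prime: 3 = 3

3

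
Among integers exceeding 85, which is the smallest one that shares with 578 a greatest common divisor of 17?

578 = 17·34. Any a with gcd(a, 578) = 17 is a multiple of 17, say 17s, with s coprime to 34.
Need s > 85/17, so s ≥ 6. First s ≥ 6 with gcd(s, 34) = 1 is s = 7. Thus a = 17·7 = 119.

119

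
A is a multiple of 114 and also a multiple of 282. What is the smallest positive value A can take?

114 = 2 · 3 · 19; 282 = 2 · 3 · 47
max exponents: 2 · 3 · 19 · 47 = 5358

5358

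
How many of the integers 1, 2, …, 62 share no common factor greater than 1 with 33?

Prime factors of 33: 3, 11. Count integers ≤ 62 divisible by none of them.
By inclusion–exclusion: 62 − ⌊62/3⌋ − ⌊62/11⌋ + ⌊62/33⌋ = 38.

38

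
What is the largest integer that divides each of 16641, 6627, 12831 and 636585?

16641 = 3² · 43²; 6627 = 3 · 47²; 12831 = 3 · 7 · 13 · 47; 636585 = 3 · 5 · 31 · 37²
gcd takes min exponent of each prime: 3 = 3

3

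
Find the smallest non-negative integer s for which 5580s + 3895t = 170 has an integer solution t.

gcd(5580, 3895) = 5 (Euclid: 5580 = 1·3895 + 1685; 3895 = 2·1685 + 525; 1685 = 3·525 + 110; 525 = 4·110 + 85; 110 = 1·85 + 25; 85 = 3·25 + 10; 25 = 2·10 + 5; 10 = 2·5 + 0), and 5 | 170.
Extended Euclid: 5580·(319) + 3895·(-457) = 5. Scale by 34: s₀ = 10846.
General solution s = s₀ + 779k; reducing mod 779 gives s = 719 (and t = -1030).

719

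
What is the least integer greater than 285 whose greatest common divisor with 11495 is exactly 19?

11495 = 19·605. Any x with gcd(x, 11495) = 19 is a multiple of 19, say 19s, with s coprime to 605.
Need s > 285/19, so s ≥ 16. First s ≥ 16 with gcd(s, 605) = 1 is s = 16. Thus x = 19·16 = 304.

304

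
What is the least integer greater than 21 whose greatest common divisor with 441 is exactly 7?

28

Multiples of 7 above 21: 7·4, 7·5, … . Need the cofactor coprime to 441/7 = 63.
Checking s = 4, 5, … the first with gcd(s, 63) = 1 is s = 4, giving 28.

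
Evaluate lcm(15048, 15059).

15048 = 2³ · 3² · 11 · 19; 15059 = 11 · 37²
max exponents: 2³ · 3² · 11 · 19 · 37² = 20600712

20600712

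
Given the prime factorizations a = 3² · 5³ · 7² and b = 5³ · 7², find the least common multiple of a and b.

55125

max exponent per prime: 3² · 5³ · 7² = 55125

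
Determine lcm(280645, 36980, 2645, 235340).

315131473715660

280645 = 5 · 37² · 41; 36980 = 2² · 5 · 43²; 2645 = 5 · 23²; 235340 = 2² · 5 · 7 · 41²
lcm takes max exponent of each prime: 2² · 5 · 7 · 23² · 37² · 41² · 43² = 315131473715660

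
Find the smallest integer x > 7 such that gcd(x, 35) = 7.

14

35 = 7·5. Any x with gcd(x, 35) = 7 is a multiple of 7, say 7s, with s coprime to 5.
Need s > 7/7, so s ≥ 2. First s ≥ 2 with gcd(s, 5) = 1 is s = 2. Thus x = 7·2 = 14.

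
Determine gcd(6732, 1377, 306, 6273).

6732 = 2² · 3² · 11 · 17; 1377 = 3⁴ · 17; 306 = 2 · 3² · 17; 6273 = 3² · 17 · 41
gcd takes min exponent of each prime: 3² · 17 = 153

153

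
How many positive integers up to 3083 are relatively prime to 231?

Prime factors of 231: 3, 7, 11. Count integers ≤ 3083 divisible by none of them.
By inclusion–exclusion: 3083 − ⌊3083/3⌋ − ⌊3083/7⌋ − ⌊3083/11⌋ + ⌊3083/21⌋ + ⌊3083/33⌋ + ⌊3083/77⌋ − ⌊3083/231⌋ = 1602.

1602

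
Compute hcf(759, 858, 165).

33

gcd(759, 858): 858 = 1·759 + 99; 759 = 7·99 + 66; 99 = 1·66 + 33; 66 = 2·33 + 0 → 33
gcd(33, 165): 165 = 5·33 + 0 → 33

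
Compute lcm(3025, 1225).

148225

gcd first: 3025 = 2·1225 + 575; 1225 = 2·575 + 75; 575 = 7·75 + 50; 75 = 1·50 + 25; 50 = 2·25 + 0 → gcd = 25
lcm = 3025·1225/gcd = 3705625/25 = 148225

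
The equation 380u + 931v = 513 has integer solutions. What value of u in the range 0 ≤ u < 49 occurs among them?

Euclid: 931 = 2·380 + 171; 380 = 2·171 + 38; 171 = 4·38 + 19; 38 = 2·19 + 0 → gcd = 19; 513 = 19·27.
Back-substitution yields 380·(-22) + 931·(9) = 19, so one solution is u = -22·27 = -594, v = 9·27 = 243.
Solutions in u differ by 931/19 = 49; the one in [0, 49) is -594 mod 49 = 43.

43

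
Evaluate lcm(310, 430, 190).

253270

lcm(310, 430) = 310·430/gcd = 133300/10 = 13330
lcm(13330, 190) = 13330·190/gcd = 2532700/10 = 253270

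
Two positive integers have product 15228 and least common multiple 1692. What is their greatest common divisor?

9

gcd·lcm = product, so gcd = 15228/1692 = 9.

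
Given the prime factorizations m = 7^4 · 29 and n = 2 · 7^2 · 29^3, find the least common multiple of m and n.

117115978

max exponent per prime: 2 · 7^4 · 29^3 = 117115978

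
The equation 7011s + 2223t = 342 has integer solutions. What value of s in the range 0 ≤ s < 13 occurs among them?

Euclid: 7011 = 3·2223 + 342; 2223 = 6·342 + 171; 342 = 2·171 + 0 → gcd = 171; 342 = 171·2.
Back-substitution yields 7011·(-6) + 2223·(19) = 171, so one solution is s = -6·2 = -12, t = 19·2 = 38.
Solutions in s differ by 2223/171 = 13; the one in [0, 13) is -12 mod 13 = 1.

1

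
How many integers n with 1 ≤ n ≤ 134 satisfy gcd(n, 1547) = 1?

Prime factors of 1547: 7, 13, 17. Count integers ≤ 134 divisible by none of them.
By inclusion–exclusion: 134 − ⌊134/7⌋ − ⌊134/13⌋ − ⌊134/17⌋ + ⌊134/91⌋ + ⌊134/119⌋ + ⌊134/221⌋ − ⌊134/1547⌋ = 100.

100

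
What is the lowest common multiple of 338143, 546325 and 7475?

326840570225

338143 = 13 · 19 · 37²; 546325 = 5² · 13 · 41²; 7475 = 5² · 13 · 23
lcm takes max exponent of each prime: 5² · 13 · 19 · 23 · 37² · 41² = 326840570225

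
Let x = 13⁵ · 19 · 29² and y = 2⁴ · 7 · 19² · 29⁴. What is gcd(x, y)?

min exponent per shared prime: 19 · 29² = 15979

15979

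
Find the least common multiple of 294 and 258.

gcd first: 294 = 1·258 + 36; 258 = 7·36 + 6; 36 = 6·6 + 0 → gcd = 6
lcm = 294·258/gcd = 75852/6 = 12642

12642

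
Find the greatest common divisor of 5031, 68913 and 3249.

5031 = 3² · 13 · 43; 68913 = 3² · 13 · 19 · 31; 3249 = 3² · 19²
gcd takes min exponent of each prime: 3² = 9

9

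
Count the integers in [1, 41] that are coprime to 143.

35

Prime factors of 143: 11, 13. Count integers ≤ 41 divisible by none of them.
By inclusion–exclusion: 41 − ⌊41/11⌋ − ⌊41/13⌋ + ⌊41/143⌋ = 35.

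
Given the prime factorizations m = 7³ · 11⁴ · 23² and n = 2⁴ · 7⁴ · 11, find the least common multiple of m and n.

297535339024

max exponent per prime: 2⁴ · 7⁴ · 11⁴ · 23² = 297535339024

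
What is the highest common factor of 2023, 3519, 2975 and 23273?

gcd(2023, 3519): 3519 = 1·2023 + 1496; 2023 = 1·1496 + 527; 1496 = 2·527 + 442; 527 = 1·442 + 85; 442 = 5·85 + 17; 85 = 5·17 + 0 → 17
gcd(17, 2975): 2975 = 175·17 + 0 → 17
gcd(17, 23273): 23273 = 1369·17 + 0 → 17

17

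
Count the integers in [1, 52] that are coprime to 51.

Prime factors of 51: 3, 17. Count integers ≤ 52 divisible by none of them.
By inclusion–exclusion: 52 − ⌊52/3⌋ − ⌊52/17⌋ + ⌊52/51⌋ = 33.

33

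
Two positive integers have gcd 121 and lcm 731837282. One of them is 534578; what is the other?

u·v = gcd·lcm = 121·731837282 = 88552311122, so v = 88552311122/534578 = 165649.

165649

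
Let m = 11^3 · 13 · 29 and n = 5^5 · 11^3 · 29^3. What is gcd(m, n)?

min exponent per shared prime: 11^3 · 29 = 38599

38599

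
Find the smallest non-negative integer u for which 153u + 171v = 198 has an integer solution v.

8

Euclid: 171 = 1·153 + 18; 153 = 8·18 + 9; 18 = 2·9 + 0 → gcd = 9; 198 = 9·22.
Back-substitution yields 153·(9) + 171·(-8) = 9, so one solution is u = 9·22 = 198, v = -8·22 = -176.
Solutions in u differ by 171/9 = 19; the one in [0, 19) is 198 mod 19 = 8.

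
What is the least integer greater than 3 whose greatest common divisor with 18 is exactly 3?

15

gcd(m, 18) = 3 forces 3 | m; write m = 3s. Then gcd(3s, 3·6) = 3·gcd(s, 6), so need gcd(s, 6) = 1.
3s > 3 gives s ≥ 2. The least s ≥ 2 coprime to 6 is 5, so m = 3·5 = 15.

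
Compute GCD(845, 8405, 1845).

gcd(845, 8405): 8405 = 9·845 + 800; 845 = 1·800 + 45; 800 = 17·45 + 35; 45 = 1·35 + 10; 35 = 3·10 + 5; 10 = 2·5 + 0 → 5
gcd(5, 1845): 1845 = 369·5 + 0 → 5

5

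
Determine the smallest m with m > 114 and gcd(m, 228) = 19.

133

Multiples of 19 above 114: 19·7, 19·8, … . Need the cofactor coprime to 228/19 = 12.
Checking s = 7, 8, … the first with gcd(s, 12) = 1 is s = 7, giving 133.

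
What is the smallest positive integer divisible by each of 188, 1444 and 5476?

188 = 2² · 47; 1444 = 2² · 19²; 5476 = 2² · 37²
lcm takes max exponent of each prime: 2² · 19² · 37² · 47 = 92911292

92911292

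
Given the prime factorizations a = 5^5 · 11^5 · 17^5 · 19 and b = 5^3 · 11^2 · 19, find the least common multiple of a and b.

max exponent per prime: 5^5 · 11^5 · 17^5 · 19 = 13577245013853125

13577245013853125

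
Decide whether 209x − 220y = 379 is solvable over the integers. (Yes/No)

gcd(209, 220): 220 = 1·209 + 11; 209 = 19·11 + 0 → 11
11 does not divide 379, so a solution does not exist.

No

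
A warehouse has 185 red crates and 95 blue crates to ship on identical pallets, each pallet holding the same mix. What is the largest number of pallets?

Euclid: 185 = 1·95 + 90; 95 = 1·90 + 5; 90 = 18·5 + 0. Last nonzero remainder: 5.

5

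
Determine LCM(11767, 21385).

gcd first: 21385 = 1·11767 + 9618; 11767 = 1·9618 + 2149; 9618 = 4·2149 + 1022; 2149 = 2·1022 + 105; 1022 = 9·105 + 77; 105 = 1·77 + 28; 77 = 2·28 + 21; 28 = 1·21 + 7; 21 = 3·7 + 0 → gcd = 7
lcm = 11767·21385/gcd = 251637295/7 = 35948185

35948185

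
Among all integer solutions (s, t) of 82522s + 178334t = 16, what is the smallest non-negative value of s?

577

Reduce mod 178334: 82522s ≡ 16 (mod 178334). With g = gcd(82522, 178334) = 2 dividing 16, divide through: 41261s ≡ 8 (mod 89167).
Since gcd(41261, 89167) = 1, s ≡ 8·(41261)⁻¹ ≡ 577 (mod 89167). Smallest non-negative: 577.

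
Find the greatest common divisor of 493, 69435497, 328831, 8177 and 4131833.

17

gcd(493, 69435497): 69435497 = 140842·493 + 391; 493 = 1·391 + 102; 391 = 3·102 + 85; 102 = 1·85 + 17; 85 = 5·17 + 0 → 17
gcd(17, 328831): 328831 = 19343·17 + 0 → 17
gcd(17, 8177): 8177 = 481·17 + 0 → 17
gcd(17, 4131833): 4131833 = 243049·17 + 0 → 17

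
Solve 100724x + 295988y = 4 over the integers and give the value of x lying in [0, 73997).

19289

Euclid: 295988 = 2·100724 + 94540; 100724 = 1·94540 + 6184; 94540 = 15·6184 + 1780; 6184 = 3·1780 + 844; 1780 = 2·844 + 92; 844 = 9·92 + 16; 92 = 5·16 + 12; 16 = 1·12 + 4; 12 = 3·4 + 0 → gcd = 4; 4 = 4·1.
Back-substitution yields 100724·(19289) + 295988·(-6564) = 4, so one solution is x = 19289·1 = 19289, y = -6564·1 = -6564.
Solutions in x differ by 295988/4 = 73997; the one in [0, 73997) is 19289 mod 73997 = 19289.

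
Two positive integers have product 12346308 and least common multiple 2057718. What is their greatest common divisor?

gcd·lcm = product, so gcd = 12346308/2057718 = 6.

6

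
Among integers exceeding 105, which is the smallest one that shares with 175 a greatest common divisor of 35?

175 = 35·5. Any a with gcd(a, 175) = 35 is a multiple of 35, say 35s, with s coprime to 5.
Need s > 105/35, so s ≥ 4. First s ≥ 4 with gcd(s, 5) = 1 is s = 4. Thus a = 35·4 = 140.

140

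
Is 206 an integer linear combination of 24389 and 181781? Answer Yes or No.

gcd(24389, 181781): 181781 = 7·24389 + 11058; 24389 = 2·11058 + 2273; 11058 = 4·2273 + 1966; 2273 = 1·1966 + 307; 1966 = 6·307 + 124; 307 = 2·124 + 59; 124 = 2·59 + 6; 59 = 9·6 + 5; 6 = 1·5 + 1; 5 = 5·1 + 0 → 1
1 divides 206, so a solution exists.

Yes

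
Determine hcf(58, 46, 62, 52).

2

58 = 2 · 29; 46 = 2 · 23; 62 = 2 · 31; 52 = 2² · 13
gcd takes min exponent of each prime: 2 = 2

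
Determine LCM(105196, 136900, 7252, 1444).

9098041743700

lcm(105196, 136900) = 105196·136900/gcd = 14401332400/4 = 3600333100
lcm(3600333100, 7252) = 3600333100·7252/gcd = 26109615641200/1036 = 25202331700
lcm(25202331700, 1444) = 25202331700·1444/gcd = 36392166974800/4 = 9098041743700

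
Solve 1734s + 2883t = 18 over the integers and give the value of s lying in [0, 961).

Euclid: 2883 = 1·1734 + 1149; 1734 = 1·1149 + 585; 1149 = 1·585 + 564; 585 = 1·564 + 21; 564 = 26·21 + 18; 21 = 1·18 + 3; 18 = 6·3 + 0 → gcd = 3; 18 = 3·6.
Back-substitution yields 1734·(138) + 2883·(-83) = 3, so one solution is s = 138·6 = 828, t = -83·6 = -498.
Solutions in s differ by 2883/3 = 961; the one in [0, 961) is 828 mod 961 = 828.

828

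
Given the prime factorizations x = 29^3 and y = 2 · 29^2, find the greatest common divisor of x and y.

841

min exponent per shared prime: 29^2 = 841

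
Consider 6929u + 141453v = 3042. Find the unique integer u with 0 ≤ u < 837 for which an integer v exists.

225

Euclid: 141453 = 20·6929 + 2873; 6929 = 2·2873 + 1183; 2873 = 2·1183 + 507; 1183 = 2·507 + 169; 507 = 3·169 + 0 → gcd = 169; 3042 = 169·18.
Back-substitution yields 6929·(245) + 141453·(-12) = 169, so one solution is u = 245·18 = 4410, v = -12·18 = -216.
Solutions in u differ by 141453/169 = 837; the one in [0, 837) is 4410 mod 837 = 225.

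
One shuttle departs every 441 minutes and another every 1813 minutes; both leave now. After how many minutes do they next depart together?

gcd first: 1813 = 4·441 + 49; 441 = 9·49 + 0 → gcd = 49
lcm = 441·1813/gcd = 799533/49 = 16317

16317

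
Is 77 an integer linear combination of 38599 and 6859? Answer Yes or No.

By Bézout, 38599x − 6859y = 77 has integer solutions iff gcd(38599, 6859) | 77.
Euclid: 38599 = 5·6859 + 4304; 6859 = 1·4304 + 2555; 4304 = 1·2555 + 1749; 2555 = 1·1749 + 806; 1749 = 2·806 + 137; 806 = 5·137 + 121; 137 = 1·121 + 16; 121 = 7·16 + 9; 16 = 1·9 + 7; 9 = 1·7 + 2; 7 = 3·2 + 1; 2 = 2·1 + 0. gcd = 1; 77 mod 1 = 0. Yes.

Yes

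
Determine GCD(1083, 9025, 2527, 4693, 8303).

1083 = 3 · 19²; 9025 = 5² · 19²; 2527 = 7 · 19²; 4693 = 13 · 19²; 8303 = 19² · 23
gcd takes min exponent of each prime: 19² = 361

361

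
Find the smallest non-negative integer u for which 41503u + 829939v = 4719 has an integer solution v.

780

Reduce mod 829939: 41503u ≡ 4719 (mod 829939). With g = gcd(41503, 829939) = 121 dividing 4719, divide through: 343u ≡ 39 (mod 6859).
Since gcd(343, 6859) = 1, u ≡ 39·(343)⁻¹ ≡ 780 (mod 6859). Smallest non-negative: 780.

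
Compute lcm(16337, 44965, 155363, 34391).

798900228758905

lcm(16337, 44965) = 16337·44965/gcd = 734593205/17 = 43211365
lcm(43211365, 155363) = 43211365·155363/gcd = 6713447300495/17 = 394908664735
lcm(394908664735, 34391) = 394908664735·34391/gcd = 13581303888901385/17 = 798900228758905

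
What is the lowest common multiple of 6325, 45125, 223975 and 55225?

6325 = 5² · 11 · 23; 45125 = 5³ · 19²; 223975 = 5² · 17² · 31; 55225 = 5² · 47²
lcm takes max exponent of each prime: 5³ · 11 · 17² · 19² · 23 · 31 · 47² = 225939929315375

225939929315375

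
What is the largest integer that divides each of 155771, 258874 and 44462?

11

gcd(155771, 258874): 258874 = 1·155771 + 103103; 155771 = 1·103103 + 52668; 103103 = 1·52668 + 50435; 52668 = 1·50435 + 2233; 50435 = 22·2233 + 1309; 2233 = 1·1309 + 924; 1309 = 1·924 + 385; 924 = 2·385 + 154; 385 = 2·154 + 77; 154 = 2·77 + 0 → 77
gcd(77, 44462): 44462 = 577·77 + 33; 77 = 2·33 + 11; 33 = 3·11 + 0 → 11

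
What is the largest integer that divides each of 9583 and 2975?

7

Euclid: 9583 = 3·2975 + 658; 2975 = 4·658 + 343; 658 = 1·343 + 315; 343 = 1·315 + 28; 315 = 11·28 + 7; 28 = 4·7 + 0. Last nonzero remainder: 7.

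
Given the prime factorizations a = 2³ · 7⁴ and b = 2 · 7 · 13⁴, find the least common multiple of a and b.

548599688

max exponent per prime: 2³ · 7⁴ · 13⁴ = 548599688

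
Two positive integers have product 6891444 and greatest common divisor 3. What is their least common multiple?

gcd·lcm = product, so lcm = 6891444/3 = 2297148.

2297148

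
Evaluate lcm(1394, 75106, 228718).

20714760542

lcm(1394, 75106) = 1394·75106/gcd = 104697764/34 = 3079346
lcm(3079346, 228718) = 3079346·228718/gcd = 704301858428/34 = 20714760542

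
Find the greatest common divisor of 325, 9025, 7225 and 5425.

25

gcd(325, 9025): 9025 = 27·325 + 250; 325 = 1·250 + 75; 250 = 3·75 + 25; 75 = 3·25 + 0 → 25
gcd(25, 7225): 7225 = 289·25 + 0 → 25
gcd(25, 5425): 5425 = 217·25 + 0 → 25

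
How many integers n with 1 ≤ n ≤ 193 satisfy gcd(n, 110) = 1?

71

110 = 2·5·11. Inclusion–exclusion on these primes:
193 − ⌊193/2⌋ − ⌊193/5⌋ − ⌊193/11⌋ + ⌊193/10⌋ + ⌊193/22⌋ + ⌊193/55⌋ − ⌊193/110⌋ = 71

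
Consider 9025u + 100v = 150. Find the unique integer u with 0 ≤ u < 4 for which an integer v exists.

gcd(9025, 100) = 25 (Euclid: 9025 = 90·100 + 25; 100 = 4·25 + 0), and 25 | 150.
Extended Euclid: 9025·(1) + 100·(-90) = 25. Scale by 6: u₀ = 6.
General solution u = u₀ + 4t; reducing mod 4 gives u = 2 (and v = -179).

2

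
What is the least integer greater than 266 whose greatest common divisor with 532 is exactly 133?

399

Multiples of 133 above 266: 133·3, 133·4, … . Need the cofactor coprime to 532/133 = 4.
Checking s = 3, 4, … the first with gcd(s, 4) = 1 is s = 3, giving 399.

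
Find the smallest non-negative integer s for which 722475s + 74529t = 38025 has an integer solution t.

31

gcd(722475, 74529) = 1521 (Euclid: 722475 = 9·74529 + 51714; 74529 = 1·51714 + 22815; 51714 = 2·22815 + 6084; 22815 = 3·6084 + 4563; 6084 = 1·4563 + 1521; 4563 = 3·1521 + 0), and 1521 | 38025.
Extended Euclid: 722475·(13) + 74529·(-126) = 1521. Scale by 25: s₀ = 325.
General solution s = s₀ + 49k; reducing mod 49 gives s = 31 (and t = -300).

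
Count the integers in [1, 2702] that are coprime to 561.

Prime factors of 561: 3, 11, 17. Count integers ≤ 2702 divisible by none of them.
By inclusion–exclusion: 2702 − ⌊2702/3⌋ − ⌊2702/11⌋ − ⌊2702/17⌋ + ⌊2702/33⌋ + ⌊2702/51⌋ + ⌊2702/187⌋ − ⌊2702/561⌋ = 1542.

1542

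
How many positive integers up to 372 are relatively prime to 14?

Prime factors of 14: 2, 7. Count integers ≤ 372 divisible by none of them.
By inclusion–exclusion: 372 − ⌊372/2⌋ − ⌊372/7⌋ + ⌊372/14⌋ = 159.

159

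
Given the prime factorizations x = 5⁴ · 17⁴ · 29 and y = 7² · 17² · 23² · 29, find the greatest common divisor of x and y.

min exponent per shared prime: 17² · 29 = 8381

8381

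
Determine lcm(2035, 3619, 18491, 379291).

946507415315

2035 = 5 · 11 · 37; 3619 = 7 · 11 · 47; 18491 = 11 · 41²; 379291 = 11 · 29² · 41
lcm takes max exponent of each prime: 5 · 7 · 11 · 29² · 37 · 41² · 47 = 946507415315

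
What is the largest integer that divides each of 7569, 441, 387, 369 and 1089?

gcd(7569, 441): 7569 = 17·441 + 72; 441 = 6·72 + 9; 72 = 8·9 + 0 → 9
gcd(9, 387): 387 = 43·9 + 0 → 9
gcd(9, 369): 369 = 41·9 + 0 → 9
gcd(9, 1089): 1089 = 121·9 + 0 → 9

9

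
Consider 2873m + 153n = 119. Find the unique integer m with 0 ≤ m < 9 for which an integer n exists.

1

gcd(2873, 153) = 17 (Euclid: 2873 = 18·153 + 119; 153 = 1·119 + 34; 119 = 3·34 + 17; 34 = 2·17 + 0), and 17 | 119.
Extended Euclid: 2873·(4) + 153·(-75) = 17. Scale by 7: m₀ = 28.
General solution m = m₀ + 9t; reducing mod 9 gives m = 1 (and n = -18).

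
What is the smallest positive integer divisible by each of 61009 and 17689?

61009 = 13² · 19²; 17689 = 7² · 19²
max exponents: 7² · 13² · 19² = 2989441

2989441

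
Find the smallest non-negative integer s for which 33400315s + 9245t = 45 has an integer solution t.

262

gcd(33400315, 9245) = 5 (Euclid: 33400315 = 3612·9245 + 7375; 9245 = 1·7375 + 1870; 7375 = 3·1870 + 1765; 1870 = 1·1765 + 105; 1765 = 16·105 + 85; 105 = 1·85 + 20; 85 = 4·20 + 5; 20 = 4·5 + 0), and 5 | 45.
Extended Euclid: 33400315·(440) + 9245·(-1589631) = 5. Scale by 9: s₀ = 3960.
General solution s = s₀ + 1849k; reducing mod 1849 gives s = 262 (and t = -946553).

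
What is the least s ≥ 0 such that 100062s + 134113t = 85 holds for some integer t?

5644

Reduce mod 134113: 100062s ≡ 85 (mod 134113). With g = gcd(100062, 134113) = 17 dividing 85, divide through: 5886s ≡ 5 (mod 7889).
Since gcd(5886, 7889) = 1, s ≡ 5·(5886)⁻¹ ≡ 5644 (mod 7889). Smallest non-negative: 5644.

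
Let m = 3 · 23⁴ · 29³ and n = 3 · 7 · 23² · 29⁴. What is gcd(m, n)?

38705343

min exponent per shared prime: 3 · 23² · 29³ = 38705343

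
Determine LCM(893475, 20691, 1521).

lcm(893475, 20691) = 893475·20691/gcd = 18486891225/1881 = 9828225
lcm(9828225, 1521) = 9828225·1521/gcd = 14948730225/9 = 1660970025

1660970025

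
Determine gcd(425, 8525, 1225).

gcd(425, 8525): 8525 = 20·425 + 25; 425 = 17·25 + 0 → 25
gcd(25, 1225): 1225 = 49·25 + 0 → 25

25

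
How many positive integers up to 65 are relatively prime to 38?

38 = 2·19. Inclusion–exclusion on these primes:
65 − ⌊65/2⌋ − ⌊65/19⌋ + ⌊65/38⌋ = 31

31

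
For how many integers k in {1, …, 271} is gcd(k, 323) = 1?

Prime factors of 323: 17, 19. Count integers ≤ 271 divisible by none of them.
By inclusion–exclusion: 271 − ⌊271/17⌋ − ⌊271/19⌋ + ⌊271/323⌋ = 242.

242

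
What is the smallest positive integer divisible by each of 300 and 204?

5100

300 = 2² · 3 · 5²; 204 = 2² · 3 · 17
max exponents: 2² · 3 · 5² · 17 = 5100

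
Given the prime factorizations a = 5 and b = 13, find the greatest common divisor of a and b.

min exponent per shared prime: (none) = 1

1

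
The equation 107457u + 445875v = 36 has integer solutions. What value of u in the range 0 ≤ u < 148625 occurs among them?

52348

Euclid: 445875 = 4·107457 + 16047; 107457 = 6·16047 + 11175; 16047 = 1·11175 + 4872; 11175 = 2·4872 + 1431; 4872 = 3·1431 + 579; 1431 = 2·579 + 273; 579 = 2·273 + 33; 273 = 8·33 + 9; 33 = 3·9 + 6; 9 = 1·6 + 3; 6 = 2·3 + 0 → gcd = 3; 36 = 3·12.
Back-substitution yields 107457·(53904) + 445875·(-12991) = 3, so one solution is u = 53904·12 = 646848, v = -12991·12 = -155892.
Solutions in u differ by 445875/3 = 148625; the one in [0, 148625) is 646848 mod 148625 = 52348.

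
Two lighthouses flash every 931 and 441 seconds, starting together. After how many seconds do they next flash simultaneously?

931 = 7² · 19; 441 = 3² · 7²
max exponents: 3² · 7² · 19 = 8379

8379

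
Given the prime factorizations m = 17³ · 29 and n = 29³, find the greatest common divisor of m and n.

29

min exponent per shared prime: 29 = 29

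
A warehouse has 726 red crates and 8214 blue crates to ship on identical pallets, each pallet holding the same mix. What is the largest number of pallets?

6

726 = 2 · 3 · 11²
8214 = 2 · 3 · 37²
Common: 2 · 3 = 6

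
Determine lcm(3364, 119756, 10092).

302144388

lcm(3364, 119756) = 3364·119756/gcd = 402859184/4 = 100714796
lcm(100714796, 10092) = 100714796·10092/gcd = 1016413721232/3364 = 302144388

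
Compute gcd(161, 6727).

161 = 7 · 23
6727 = 7 · 31²
Common: 7 = 7

7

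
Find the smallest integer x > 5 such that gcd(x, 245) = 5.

10

245 = 5·49. Any x with gcd(x, 245) = 5 is a multiple of 5, say 5s, with s coprime to 49.
Need s > 5/5, so s ≥ 2. First s ≥ 2 with gcd(s, 49) = 1 is s = 2. Thus x = 5·2 = 10.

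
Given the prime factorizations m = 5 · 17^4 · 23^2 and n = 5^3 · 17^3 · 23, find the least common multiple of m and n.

5522826125

max exponent per prime: 5^3 · 17^4 · 23^2 = 5522826125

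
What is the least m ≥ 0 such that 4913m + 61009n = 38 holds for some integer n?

54055

Euclid: 61009 = 12·4913 + 2053; 4913 = 2·2053 + 807; 2053 = 2·807 + 439; 807 = 1·439 + 368; 439 = 1·368 + 71; 368 = 5·71 + 13; 71 = 5·13 + 6; 13 = 2·6 + 1; 6 = 6·1 + 0 → gcd = 1; 38 = 1·38.
Back-substitution yields 4913·(9450) + 61009·(-761) = 1, so one solution is m = 9450·38 = 359100, n = -761·38 = -28918.
Solutions in m differ by 61009/1 = 61009; the one in [0, 61009) is 359100 mod 61009 = 54055.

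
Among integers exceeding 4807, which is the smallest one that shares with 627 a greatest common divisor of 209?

5225

Multiples of 209 above 4807: 209·24, 209·25, … . Need the cofactor coprime to 627/209 = 3.
Checking s = 24, 25, … the first with gcd(s, 3) = 1 is s = 25, giving 5225.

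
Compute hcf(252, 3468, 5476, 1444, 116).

252 = 2² · 3² · 7; 3468 = 2² · 3 · 17²; 5476 = 2² · 37²; 1444 = 2² · 19²; 116 = 2² · 29
gcd takes min exponent of each prime: 2² = 4

4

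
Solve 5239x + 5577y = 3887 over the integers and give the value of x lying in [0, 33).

5

Reduce mod 5577: 5239x ≡ 3887 (mod 5577). With g = gcd(5239, 5577) = 169 dividing 3887, divide through: 31x ≡ 23 (mod 33).
Since gcd(31, 33) = 1, x ≡ 23·(31)⁻¹ ≡ 5 (mod 33). Smallest non-negative: 5.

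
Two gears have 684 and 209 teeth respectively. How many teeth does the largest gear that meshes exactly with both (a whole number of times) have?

19

684 = 2² · 3² · 19
209 = 11 · 19
Common: 19 = 19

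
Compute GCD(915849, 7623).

Euclid: 915849 = 120·7623 + 1089; 7623 = 7·1089 + 0. Last nonzero remainder: 1089.

1089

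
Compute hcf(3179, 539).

11

3179 = 11 · 17²
539 = 7² · 11
Common: 11 = 11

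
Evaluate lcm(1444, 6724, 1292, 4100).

1444 = 2² · 19²; 6724 = 2² · 41²; 1292 = 2² · 17 · 19; 4100 = 2² · 5² · 41
lcm takes max exponent of each prime: 2² · 5² · 17 · 19² · 41² = 1031629700

1031629700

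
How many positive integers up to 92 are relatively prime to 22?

Prime factors of 22: 2, 11. Count integers ≤ 92 divisible by none of them.
By inclusion–exclusion: 92 − ⌊92/2⌋ − ⌊92/11⌋ + ⌊92/22⌋ = 42.

42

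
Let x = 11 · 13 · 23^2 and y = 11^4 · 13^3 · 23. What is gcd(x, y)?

min exponent per shared prime: 11 · 13 · 23 = 3289

3289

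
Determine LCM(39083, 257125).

39083 = 11² · 17 · 19; 257125 = 5³ · 11² · 17
max exponents: 5³ · 11² · 17 · 19 = 4885375

4885375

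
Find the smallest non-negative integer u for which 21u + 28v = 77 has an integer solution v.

1

Reduce mod 28: 21u ≡ 77 (mod 28). With g = gcd(21, 28) = 7 dividing 77, divide through: 3u ≡ 11 (mod 4).
Since gcd(3, 4) = 1, u ≡ 11·(3)⁻¹ ≡ 1 (mod 4). Smallest non-negative: 1.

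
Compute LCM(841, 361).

gcd first: 841 = 2·361 + 119; 361 = 3·119 + 4; 119 = 29·4 + 3; 4 = 1·3 + 1; 3 = 3·1 + 0 → gcd = 1
lcm = 841·361/gcd = 303601/1 = 303601

303601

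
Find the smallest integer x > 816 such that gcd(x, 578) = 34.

gcd(x, 578) = 34 forces 34 | x; write x = 34s. Then gcd(34s, 34·17) = 34·gcd(s, 17), so need gcd(s, 17) = 1.
34s > 816 gives s ≥ 25. The least s ≥ 25 coprime to 17 is 25, so x = 34·25 = 850.

850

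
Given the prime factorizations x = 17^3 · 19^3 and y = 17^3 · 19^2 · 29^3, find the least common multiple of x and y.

821867033863

max exponent per prime: 17^3 · 19^3 · 29^3 = 821867033863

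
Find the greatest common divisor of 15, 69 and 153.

gcd(15, 69): 69 = 4·15 + 9; 15 = 1·9 + 6; 9 = 1·6 + 3; 6 = 2·3 + 0 → 3
gcd(3, 153): 153 = 51·3 + 0 → 3

3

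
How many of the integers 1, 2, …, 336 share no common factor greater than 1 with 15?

179

Prime factors of 15: 3, 5. Count integers ≤ 336 divisible by none of them.
By inclusion–exclusion: 336 − ⌊336/3⌋ − ⌊336/5⌋ + ⌊336/15⌋ = 179.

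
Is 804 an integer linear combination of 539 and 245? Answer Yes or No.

By Bézout, 539x + 245y = 804 has integer solutions iff gcd(539, 245) | 804.
Euclid: 539 = 2·245 + 49; 245 = 5·49 + 0. gcd = 49; 804 mod 49 = 20. No.

No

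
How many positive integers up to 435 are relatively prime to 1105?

302

Prime factors of 1105: 5, 13, 17. Count integers ≤ 435 divisible by none of them.
By inclusion–exclusion: 435 − ⌊435/5⌋ − ⌊435/13⌋ − ⌊435/17⌋ + ⌊435/65⌋ + ⌊435/85⌋ + ⌊435/221⌋ − ⌊435/1105⌋ = 302.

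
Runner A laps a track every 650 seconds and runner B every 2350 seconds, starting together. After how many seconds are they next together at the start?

gcd first: 2350 = 3·650 + 400; 650 = 1·400 + 250; 400 = 1·250 + 150; 250 = 1·150 + 100; 150 = 1·100 + 50; 100 = 2·50 + 0 → gcd = 50
lcm = 650·2350/gcd = 1527500/50 = 30550

30550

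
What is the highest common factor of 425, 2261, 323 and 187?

gcd(425, 2261): 2261 = 5·425 + 136; 425 = 3·136 + 17; 136 = 8·17 + 0 → 17
gcd(17, 323): 323 = 19·17 + 0 → 17
gcd(17, 187): 187 = 11·17 + 0 → 17

17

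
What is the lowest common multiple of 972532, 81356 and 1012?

1798211668

972532 = 2² · 11 · 23 · 31²; 81356 = 2² · 11 · 43²; 1012 = 2² · 11 · 23
lcm takes max exponent of each prime: 2² · 11 · 23 · 31² · 43² = 1798211668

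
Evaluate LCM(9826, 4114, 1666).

58258354

9826 = 2 · 17³; 4114 = 2 · 11² · 17; 1666 = 2 · 7² · 17
lcm takes max exponent of each prime: 2 · 7² · 11² · 17³ = 58258354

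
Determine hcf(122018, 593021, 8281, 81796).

169

gcd(122018, 593021): 593021 = 4·122018 + 104949; 122018 = 1·104949 + 17069; 104949 = 6·17069 + 2535; 17069 = 6·2535 + 1859; 2535 = 1·1859 + 676; 1859 = 2·676 + 507; 676 = 1·507 + 169; 507 = 3·169 + 0 → 169
gcd(169, 8281): 8281 = 49·169 + 0 → 169
gcd(169, 81796): 81796 = 484·169 + 0 → 169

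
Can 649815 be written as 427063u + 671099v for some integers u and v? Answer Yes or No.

No

By Bézout, 427063u + 671099v = 649815 has integer solutions iff gcd(427063, 671099) | 649815.
Euclid: 671099 = 1·427063 + 244036; 427063 = 1·244036 + 183027; 244036 = 1·183027 + 61009; 183027 = 3·61009 + 0. gcd = 61009; 649815 mod 61009 = 39725. No.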